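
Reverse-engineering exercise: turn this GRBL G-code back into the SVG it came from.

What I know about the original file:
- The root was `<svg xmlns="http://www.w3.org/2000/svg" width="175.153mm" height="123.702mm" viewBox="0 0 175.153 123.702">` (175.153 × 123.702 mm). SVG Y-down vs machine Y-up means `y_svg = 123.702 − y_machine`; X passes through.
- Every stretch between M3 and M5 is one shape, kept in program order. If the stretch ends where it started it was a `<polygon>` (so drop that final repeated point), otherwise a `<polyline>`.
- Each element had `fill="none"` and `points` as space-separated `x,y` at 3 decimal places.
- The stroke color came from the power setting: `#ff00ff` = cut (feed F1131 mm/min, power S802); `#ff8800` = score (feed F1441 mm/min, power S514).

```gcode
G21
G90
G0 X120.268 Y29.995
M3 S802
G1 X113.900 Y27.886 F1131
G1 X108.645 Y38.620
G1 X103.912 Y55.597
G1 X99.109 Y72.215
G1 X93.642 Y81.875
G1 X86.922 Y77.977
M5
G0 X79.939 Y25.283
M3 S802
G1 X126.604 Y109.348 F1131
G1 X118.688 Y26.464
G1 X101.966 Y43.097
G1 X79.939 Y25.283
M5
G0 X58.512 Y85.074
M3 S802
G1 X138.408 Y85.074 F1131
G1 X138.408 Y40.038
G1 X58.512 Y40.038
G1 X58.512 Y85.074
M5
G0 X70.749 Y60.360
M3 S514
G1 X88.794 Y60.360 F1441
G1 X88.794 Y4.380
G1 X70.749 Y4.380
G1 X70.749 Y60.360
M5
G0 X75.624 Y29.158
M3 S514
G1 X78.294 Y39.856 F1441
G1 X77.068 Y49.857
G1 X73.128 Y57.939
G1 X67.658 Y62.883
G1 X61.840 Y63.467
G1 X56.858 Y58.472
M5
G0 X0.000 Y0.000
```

Each laser-on run becomes one SVG element. Flip Y back into SVG space with y_svg = 123.702 − y_machine.

Run 1: S802 ⇒ cut layer `#ff00ff`. The run is open, so emit a `<polyline>` with points (Y-flipped): 120.268,93.707 113.900,95.816 108.645,85.082 103.912,68.105 99.109,51.487 93.642,41.827 86.922,45.725.

Run 2: the run's S802 means `#ff00ff` (cut). The run returns to its start, so emit a `<polygon>` with points (Y-flipped): 79.939,98.419 126.604,14.354 118.688,97.238 101.966,80.605.

Run 3: the run's S802 means `#ff00ff` (cut). The run returns to its start, so emit a `<polygon>` with points (Y-flipped): 58.512,38.628 138.408,38.628 138.408,83.664 58.512,83.664.

Run 4: power S514 maps to stroke `#ff8800` (score). The run returns to its start, so emit a `<polygon>` with points (Y-flipped): 70.749,63.342 88.794,63.342 88.794,119.322 70.749,119.322.

Run 5: power S514 maps to stroke `#ff8800` (score). The run is open, so emit a `<polyline>` with points (Y-flipped): 75.624,94.544 78.294,83.846 77.068,73.845 73.128,65.763 67.658,60.819 61.840,60.235 56.858,65.230.

<svg xmlns="http://www.w3.org/2000/svg" width="175.153mm" height="123.702mm" viewBox="0 0 175.153 123.702">
  <polyline points="120.268,93.707 113.900,95.816 108.645,85.082 103.912,68.105 99.109,51.487 93.642,41.827 86.922,45.725" fill="none" stroke="#ff00ff"/>
  <polygon points="79.939,98.419 126.604,14.354 118.688,97.238 101.966,80.605" fill="none" stroke="#ff00ff"/>
  <polygon points="58.512,38.628 138.408,38.628 138.408,83.664 58.512,83.664" fill="none" stroke="#ff00ff"/>
  <polygon points="70.749,63.342 88.794,63.342 88.794,119.322 70.749,119.322" fill="none" stroke="#ff8800"/>
  <polyline points="75.624,94.544 78.294,83.846 77.068,73.845 73.128,65.763 67.658,60.819 61.840,60.235 56.858,65.230" fill="none" stroke="#ff8800"/>
</svg>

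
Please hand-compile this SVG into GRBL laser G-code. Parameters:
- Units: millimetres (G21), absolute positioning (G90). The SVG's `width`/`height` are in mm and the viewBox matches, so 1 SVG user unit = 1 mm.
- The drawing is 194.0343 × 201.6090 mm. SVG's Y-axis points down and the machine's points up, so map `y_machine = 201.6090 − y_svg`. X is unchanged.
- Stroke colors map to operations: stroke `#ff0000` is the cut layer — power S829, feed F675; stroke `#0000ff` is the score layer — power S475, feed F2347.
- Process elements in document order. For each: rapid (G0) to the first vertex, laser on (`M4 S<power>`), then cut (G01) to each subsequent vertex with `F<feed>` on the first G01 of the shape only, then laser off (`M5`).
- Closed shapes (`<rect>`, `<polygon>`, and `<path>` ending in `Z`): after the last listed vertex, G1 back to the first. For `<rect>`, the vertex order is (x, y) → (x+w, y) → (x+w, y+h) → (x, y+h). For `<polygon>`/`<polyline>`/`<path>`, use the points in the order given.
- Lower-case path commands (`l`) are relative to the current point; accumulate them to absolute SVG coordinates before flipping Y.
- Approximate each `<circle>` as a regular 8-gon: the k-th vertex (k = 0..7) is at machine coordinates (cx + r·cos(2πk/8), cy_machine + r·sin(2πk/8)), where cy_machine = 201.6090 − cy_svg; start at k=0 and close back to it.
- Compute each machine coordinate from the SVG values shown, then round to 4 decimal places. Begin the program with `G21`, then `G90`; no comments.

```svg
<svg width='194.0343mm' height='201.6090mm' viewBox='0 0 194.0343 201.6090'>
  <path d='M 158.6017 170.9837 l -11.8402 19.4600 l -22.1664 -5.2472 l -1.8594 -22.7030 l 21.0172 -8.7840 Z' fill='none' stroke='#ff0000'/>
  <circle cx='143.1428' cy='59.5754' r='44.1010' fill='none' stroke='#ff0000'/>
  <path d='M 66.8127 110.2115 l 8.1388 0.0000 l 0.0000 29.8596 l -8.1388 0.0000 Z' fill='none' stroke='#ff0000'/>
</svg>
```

1 u = 1 mm; y_m = 201.6090 − y.

[1] `<path>` regular polygon, #ff0000→cut S829 F675: (158.6017,30.6253) → (146.7615,11.1653) → (124.5951,16.4125) → (122.7357,39.1155) → (143.7529,47.8995) → (158.6017,30.6253) (closed)

[2] `<circle>` circle, #ff0000→cut S829 F675: (187.2438,142.0336) → (174.3269,173.2177) → (143.1428,186.1346) → (111.9587,173.2177) → (99.0418,142.0336) → (111.9587,110.8495) → (143.1428,97.9326) → (174.3269,110.8495) → (187.2438,142.0336) (closed)

[3] `<path>` rectangle, #ff0000→cut S829 F675: (66.8127,91.3975) → (74.9515,91.3975) → (74.9515,61.5379) → (66.8127,61.5379) → (66.8127,91.3975) (closed)

G21
G90
G0 X158.6017 Y30.6253
M4 S829
G01 X146.7615 Y11.1653 F675
G01 X124.5951 Y16.4125
G01 X122.7357 Y39.1155
G01 X143.7529 Y47.8995
G01 X158.6017 Y30.6253
M5
G0 X187.2438 Y142.0336
M4 S829
G01 X174.3269 Y173.2177 F675
G01 X143.1428 Y186.1346
G01 X111.9587 Y173.2177
G01 X99.0418 Y142.0336
G01 X111.9587 Y110.8495
G01 X143.1428 Y97.9326
G01 X174.3269 Y110.8495
G01 X187.2438 Y142.0336
M5
G0 X66.8127 Y91.3975
M4 S829
G01 X74.9515 Y91.3975 F675
G01 X74.9515 Y61.5379
G01 X66.8127 Y61.5379
G01 X66.8127 Y91.3975
M5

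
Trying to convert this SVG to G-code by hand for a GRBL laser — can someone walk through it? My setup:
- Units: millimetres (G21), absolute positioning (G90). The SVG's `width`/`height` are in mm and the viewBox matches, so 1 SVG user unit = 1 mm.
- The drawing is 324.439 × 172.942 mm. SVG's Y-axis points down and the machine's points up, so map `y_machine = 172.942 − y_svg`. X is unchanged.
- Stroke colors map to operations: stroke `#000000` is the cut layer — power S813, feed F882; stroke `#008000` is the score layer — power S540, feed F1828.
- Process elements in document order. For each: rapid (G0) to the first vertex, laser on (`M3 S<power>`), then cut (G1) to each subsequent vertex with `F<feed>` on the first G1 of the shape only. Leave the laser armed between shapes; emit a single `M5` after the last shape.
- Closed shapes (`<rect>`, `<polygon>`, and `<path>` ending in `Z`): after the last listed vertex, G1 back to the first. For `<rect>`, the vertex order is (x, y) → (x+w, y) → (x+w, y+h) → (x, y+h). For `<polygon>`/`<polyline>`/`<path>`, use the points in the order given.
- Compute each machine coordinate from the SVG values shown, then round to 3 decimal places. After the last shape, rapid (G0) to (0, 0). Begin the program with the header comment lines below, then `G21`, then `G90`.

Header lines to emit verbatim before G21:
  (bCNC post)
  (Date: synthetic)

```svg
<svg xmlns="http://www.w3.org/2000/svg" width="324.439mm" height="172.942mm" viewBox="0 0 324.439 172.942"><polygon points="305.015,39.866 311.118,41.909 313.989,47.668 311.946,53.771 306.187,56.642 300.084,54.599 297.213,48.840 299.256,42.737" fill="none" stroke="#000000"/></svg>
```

viewBox `0 0 324.439 172.942` with mm width/height → 1 unit = 1 mm. Flip: y_m = 172.942 − y_svg.

**Shape 1** — `<polygon>` regular polygon, stroke `#000000` → cut (S813, F882). Machine vertices: (305.015,133.076) → (311.118,131.033) → (313.989,125.274) → (311.946,119.171) → (306.187,116.300) → (300.084,118.343) → (297.213,124.102) → (299.256,130.205) → (305.015,133.076). Closed: final G1 returns to the first vertex.

(bCNC post)
(Date: synthetic)
G21
G90
G0 X305.015 Y133.076
M3 S813
G1 X311.118 Y131.033 F882
G1 X313.989 Y125.274
G1 X311.946 Y119.171
G1 X306.187 Y116.300
G1 X300.084 Y118.343
G1 X297.213 Y124.102
G1 X299.256 Y130.205
G1 X305.015 Y133.076
M5
G0 X0.000 Y0.000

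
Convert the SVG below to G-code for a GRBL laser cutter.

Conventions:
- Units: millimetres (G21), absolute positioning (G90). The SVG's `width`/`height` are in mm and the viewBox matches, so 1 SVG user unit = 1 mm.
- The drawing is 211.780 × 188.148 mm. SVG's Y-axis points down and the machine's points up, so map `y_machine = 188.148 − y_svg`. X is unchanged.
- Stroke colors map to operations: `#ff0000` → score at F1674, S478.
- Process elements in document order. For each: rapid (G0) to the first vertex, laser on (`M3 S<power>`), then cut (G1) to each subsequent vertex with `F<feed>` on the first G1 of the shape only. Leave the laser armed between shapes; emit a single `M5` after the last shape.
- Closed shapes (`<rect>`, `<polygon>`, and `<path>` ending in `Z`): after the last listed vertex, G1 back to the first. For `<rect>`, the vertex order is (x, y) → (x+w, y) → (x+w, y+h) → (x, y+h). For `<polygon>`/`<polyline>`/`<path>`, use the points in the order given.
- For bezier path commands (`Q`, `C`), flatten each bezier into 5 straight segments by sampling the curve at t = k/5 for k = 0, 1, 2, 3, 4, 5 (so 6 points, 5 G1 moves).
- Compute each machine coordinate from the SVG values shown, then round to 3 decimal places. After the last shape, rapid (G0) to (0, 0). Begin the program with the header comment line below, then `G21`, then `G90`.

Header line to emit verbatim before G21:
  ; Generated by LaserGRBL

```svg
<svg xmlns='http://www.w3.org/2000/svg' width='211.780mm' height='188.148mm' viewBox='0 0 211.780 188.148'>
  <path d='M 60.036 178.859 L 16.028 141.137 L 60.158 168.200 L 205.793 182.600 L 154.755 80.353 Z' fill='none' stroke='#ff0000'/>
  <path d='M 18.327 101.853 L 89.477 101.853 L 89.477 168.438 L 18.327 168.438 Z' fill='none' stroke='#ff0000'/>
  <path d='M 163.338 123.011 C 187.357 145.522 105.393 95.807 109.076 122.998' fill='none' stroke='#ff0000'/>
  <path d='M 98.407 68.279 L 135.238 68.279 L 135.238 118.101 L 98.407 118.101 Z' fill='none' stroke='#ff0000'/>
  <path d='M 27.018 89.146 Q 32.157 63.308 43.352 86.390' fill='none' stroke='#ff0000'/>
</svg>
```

viewBox `0 0 211.780 188.148` with mm width/height → 1 unit = 1 mm. Flip: y_m = 188.148 − y_svg.

**Shape 1** — `<path>` closed polygon, stroke `#ff0000` → score (S478, F1674). Machine vertices: (60.036,9.289) → (16.028,47.011) → (60.158,19.948) → (205.793,5.548) → (154.755,107.795) → (60.036,9.289). Closed: final G1 returns to the first vertex.

**Shape 2** — `<path>` rectangle, stroke `#ff0000` → score (S478, F1674). Machine vertices: (18.327,86.295) → (89.477,86.295) → (89.477,19.710) → (18.327,19.710) → (18.327,86.295). Closed: final G1 returns to the first vertex.

**Shape 3** — `<path>` cubic bezier, stroke `#ff0000` → score (S478, F1674). Control points (SVG): P0=(163.338,123.011), P1=(187.357,145.522), P2=(105.393,95.807), P3=(109.076,122.998); sampled at t=k/5. Machine vertices: (163.338,65.137) → (166.564,59.104) → (153.553,63.248) → (133.503,70.409) → (115.611,73.429) → (109.076,65.150). Open path.

**Shape 4** — `<path>` rectangle, stroke `#ff0000` → score (S478, F1674). Machine vertices: (98.407,119.869) → (135.238,119.869) → (135.238,70.047) → (98.407,70.047) → (98.407,119.869). Closed: final G1 returns to the first vertex.

**Shape 5** — `<path>` quadratic bezier, stroke `#ff0000` → score (S478, F1674). Control points (SVG): P0=(27.018,89.146), P1=(32.157,63.308), P2=(43.352,86.390); sampled at t=k/5. Machine vertices: (27.018,99.002) → (29.316,107.380) → (32.098,111.845) → (35.365,112.396) → (39.116,109.034) → (43.352,101.758). Open path.

; Generated by LaserGRBL
G21
G90
G0 X60.036 Y9.289
M3 S478
G1 X16.028 Y47.011 F1674
G1 X60.158 Y19.948
G1 X205.793 Y5.548
G1 X154.755 Y107.795
G1 X60.036 Y9.289
G0 X18.327 Y86.295
M3 S478
G1 X89.477 Y86.295 F1674
G1 X89.477 Y19.710
G1 X18.327 Y19.710
G1 X18.327 Y86.295
G0 X163.338 Y65.137
M3 S478
G1 X166.564 Y59.104 F1674
G1 X153.553 Y63.248
G1 X133.503 Y70.409
G1 X115.611 Y73.429
G1 X109.076 Y65.150
G0 X98.407 Y119.869
M3 S478
G1 X135.238 Y119.869 F1674
G1 X135.238 Y70.047
G1 X98.407 Y70.047
G1 X98.407 Y119.869
G0 X27.018 Y99.002
M3 S478
G1 X29.316 Y107.380 F1674
G1 X32.098 Y111.845
G1 X35.365 Y112.396
G1 X39.116 Y109.034
G1 X43.352 Y101.758
M5
G0 X0.000 Y0.000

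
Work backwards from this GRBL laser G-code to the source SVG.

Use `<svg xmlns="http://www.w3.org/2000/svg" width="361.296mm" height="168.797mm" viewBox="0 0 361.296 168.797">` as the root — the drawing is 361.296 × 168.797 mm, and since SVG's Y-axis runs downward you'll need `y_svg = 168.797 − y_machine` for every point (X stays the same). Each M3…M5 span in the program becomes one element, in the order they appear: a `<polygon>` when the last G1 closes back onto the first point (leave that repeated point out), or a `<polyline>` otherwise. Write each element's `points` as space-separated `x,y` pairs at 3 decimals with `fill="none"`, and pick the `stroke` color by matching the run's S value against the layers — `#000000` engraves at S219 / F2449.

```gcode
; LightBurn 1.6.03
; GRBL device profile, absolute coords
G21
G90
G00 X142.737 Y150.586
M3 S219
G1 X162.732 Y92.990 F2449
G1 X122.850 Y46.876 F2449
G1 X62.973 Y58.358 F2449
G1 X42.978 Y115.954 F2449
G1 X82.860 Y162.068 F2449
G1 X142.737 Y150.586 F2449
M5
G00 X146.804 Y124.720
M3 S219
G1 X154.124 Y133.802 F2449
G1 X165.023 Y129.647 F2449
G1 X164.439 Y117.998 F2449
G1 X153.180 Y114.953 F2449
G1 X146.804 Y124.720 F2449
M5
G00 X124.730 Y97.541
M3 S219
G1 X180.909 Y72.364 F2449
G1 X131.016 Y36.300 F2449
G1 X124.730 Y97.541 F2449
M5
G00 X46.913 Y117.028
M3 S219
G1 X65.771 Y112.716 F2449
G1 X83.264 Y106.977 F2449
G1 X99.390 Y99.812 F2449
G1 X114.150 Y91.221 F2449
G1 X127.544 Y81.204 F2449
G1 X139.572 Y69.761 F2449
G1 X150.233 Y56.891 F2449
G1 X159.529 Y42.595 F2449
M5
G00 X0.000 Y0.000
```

<svg xmlns="http://www.w3.org/2000/svg" width="361.296mm" height="168.797mm" viewBox="0 0 361.296 168.797">
  <polygon points="142.737,18.211 162.732,75.807 122.850,121.921 62.973,110.439 42.978,52.843 82.860,6.729" fill="none" stroke="#000000"/>
  <polygon points="146.804,44.077 154.124,34.995 165.023,39.150 164.439,50.799 153.180,53.844" fill="none" stroke="#000000"/>
  <polygon points="124.730,71.256 180.909,96.433 131.016,132.497" fill="none" stroke="#000000"/>
  <polyline points="46.913,51.769 65.771,56.081 83.264,61.820 99.390,68.985 114.150,77.576 127.544,87.593 139.572,99.036 150.233,111.906 159.529,126.202" fill="none" stroke="#000000"/>
</svg>

Machine Y-up, SVG Y-down with viewBox height 168.797, so y_svg = 168.797 − y_machine; X carries over. Every run uses S219, so all elements get stroke `#000000` (engrave).

Run 1: The run returns to its start, so emit a `<polygon>` with points (Y-flipped): 142.737,18.211 162.732,75.807 122.850,121.921 62.973,110.439 42.978,52.843 82.860,6.729.

Run 2: The run returns to its start, so emit a `<polygon>` with points (Y-flipped): 146.804,44.077 154.124,34.995 165.023,39.150 164.439,50.799 153.180,53.844.

Run 3: The run returns to its start, so emit a `<polygon>` with points (Y-flipped): 124.730,71.256 180.909,96.433 131.016,132.497.

Run 4: The run is open, so emit a `<polyline>` with points (Y-flipped): 46.913,51.769 65.771,56.081 83.264,61.820 99.390,68.985 114.150,77.576 127.544,87.593 139.572,99.036 150.233,111.906 159.529,126.202.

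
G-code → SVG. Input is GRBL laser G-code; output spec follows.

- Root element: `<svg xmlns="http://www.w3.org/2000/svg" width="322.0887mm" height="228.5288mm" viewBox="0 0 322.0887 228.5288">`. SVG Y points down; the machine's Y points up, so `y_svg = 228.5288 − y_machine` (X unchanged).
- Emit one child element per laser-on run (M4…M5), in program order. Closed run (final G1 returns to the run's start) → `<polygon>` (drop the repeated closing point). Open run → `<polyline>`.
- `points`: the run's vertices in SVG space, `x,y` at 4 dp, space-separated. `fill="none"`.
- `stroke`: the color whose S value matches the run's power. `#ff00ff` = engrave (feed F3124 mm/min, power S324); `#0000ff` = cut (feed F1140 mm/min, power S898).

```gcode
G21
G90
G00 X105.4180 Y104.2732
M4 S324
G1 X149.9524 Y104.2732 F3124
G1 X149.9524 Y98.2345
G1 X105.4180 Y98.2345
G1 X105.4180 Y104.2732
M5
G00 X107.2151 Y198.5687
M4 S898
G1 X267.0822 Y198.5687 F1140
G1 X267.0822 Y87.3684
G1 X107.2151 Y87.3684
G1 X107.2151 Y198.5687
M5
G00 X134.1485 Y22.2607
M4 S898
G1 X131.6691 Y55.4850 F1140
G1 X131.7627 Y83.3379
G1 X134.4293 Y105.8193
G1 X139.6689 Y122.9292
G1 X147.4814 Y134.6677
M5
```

y_svg = 228.5288 − y_m.

[1] S324→`#ff00ff` (engrave); closed run; points: 105.4180,124.2556 149.9524,124.2556 149.9524,130.2943 105.4180,130.2943

[2] S898→`#0000ff` (cut); closed run; points: 107.2151,29.9601 267.0822,29.9601 267.0822,141.1604 107.2151,141.1604

[3] S898→`#0000ff` (cut); open run; points: 134.1485,206.2681 131.6691,173.0438 131.7627,145.1909 134.4293,122.7095 139.6689,105.5996 147.4814,93.8611

<svg xmlns="http://www.w3.org/2000/svg" width="322.0887mm" height="228.5288mm" viewBox="0 0 322.0887 228.5288">
  <polygon points="105.4180,124.2556 149.9524,124.2556 149.9524,130.2943 105.4180,130.2943" fill="none" stroke="#ff00ff"/>
  <polygon points="107.2151,29.9601 267.0822,29.9601 267.0822,141.1604 107.2151,141.1604" fill="none" stroke="#0000ff"/>
  <polyline points="134.1485,206.2681 131.6691,173.0438 131.7627,145.1909 134.4293,122.7095 139.6689,105.5996 147.4814,93.8611" fill="none" stroke="#0000ff"/>
</svg>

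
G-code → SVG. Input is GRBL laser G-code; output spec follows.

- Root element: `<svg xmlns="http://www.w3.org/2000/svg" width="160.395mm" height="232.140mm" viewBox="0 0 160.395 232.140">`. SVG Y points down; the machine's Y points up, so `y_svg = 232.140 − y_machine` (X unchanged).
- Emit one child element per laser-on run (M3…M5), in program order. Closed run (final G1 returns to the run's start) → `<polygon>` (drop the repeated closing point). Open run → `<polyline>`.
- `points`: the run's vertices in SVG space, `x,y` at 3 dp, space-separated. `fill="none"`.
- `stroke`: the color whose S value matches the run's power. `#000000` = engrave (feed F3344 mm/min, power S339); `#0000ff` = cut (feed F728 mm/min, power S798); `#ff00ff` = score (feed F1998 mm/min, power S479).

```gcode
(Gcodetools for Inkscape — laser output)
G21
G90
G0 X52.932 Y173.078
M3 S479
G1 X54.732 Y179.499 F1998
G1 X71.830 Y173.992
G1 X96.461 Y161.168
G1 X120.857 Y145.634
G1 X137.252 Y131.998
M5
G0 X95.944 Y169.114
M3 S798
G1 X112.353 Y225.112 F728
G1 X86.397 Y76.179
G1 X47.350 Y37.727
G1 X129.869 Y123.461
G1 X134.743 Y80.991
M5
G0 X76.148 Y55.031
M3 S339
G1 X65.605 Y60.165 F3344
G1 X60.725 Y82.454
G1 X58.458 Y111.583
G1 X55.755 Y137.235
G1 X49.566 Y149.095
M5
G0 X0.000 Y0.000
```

<svg xmlns="http://www.w3.org/2000/svg" width="160.395mm" height="232.140mm" viewBox="0 0 160.395 232.140">
  <polyline points="52.932,59.062 54.732,52.641 71.830,58.148 96.461,70.972 120.857,86.506 137.252,100.142" fill="none" stroke="#ff00ff"/>
  <polyline points="95.944,63.026 112.353,7.028 86.397,155.961 47.350,194.413 129.869,108.679 134.743,151.149" fill="none" stroke="#0000ff"/>
  <polyline points="76.148,177.109 65.605,171.975 60.725,149.686 58.458,120.557 55.755,94.905 49.566,83.045" fill="none" stroke="#000000"/>
</svg>

y_svg = 232.140 − y_m.

[1] S479→`#ff00ff` (score); open run; points: 52.932,59.062 54.732,52.641 71.830,58.148 96.461,70.972 120.857,86.506 137.252,100.142

[2] S798→`#0000ff` (cut); open run; points: 95.944,63.026 112.353,7.028 86.397,155.961 47.350,194.413 129.869,108.679 134.743,151.149

[3] S339→`#000000` (engrave); open run; points: 76.148,177.109 65.605,171.975 60.725,149.686 58.458,120.557 55.755,94.905 49.566,83.045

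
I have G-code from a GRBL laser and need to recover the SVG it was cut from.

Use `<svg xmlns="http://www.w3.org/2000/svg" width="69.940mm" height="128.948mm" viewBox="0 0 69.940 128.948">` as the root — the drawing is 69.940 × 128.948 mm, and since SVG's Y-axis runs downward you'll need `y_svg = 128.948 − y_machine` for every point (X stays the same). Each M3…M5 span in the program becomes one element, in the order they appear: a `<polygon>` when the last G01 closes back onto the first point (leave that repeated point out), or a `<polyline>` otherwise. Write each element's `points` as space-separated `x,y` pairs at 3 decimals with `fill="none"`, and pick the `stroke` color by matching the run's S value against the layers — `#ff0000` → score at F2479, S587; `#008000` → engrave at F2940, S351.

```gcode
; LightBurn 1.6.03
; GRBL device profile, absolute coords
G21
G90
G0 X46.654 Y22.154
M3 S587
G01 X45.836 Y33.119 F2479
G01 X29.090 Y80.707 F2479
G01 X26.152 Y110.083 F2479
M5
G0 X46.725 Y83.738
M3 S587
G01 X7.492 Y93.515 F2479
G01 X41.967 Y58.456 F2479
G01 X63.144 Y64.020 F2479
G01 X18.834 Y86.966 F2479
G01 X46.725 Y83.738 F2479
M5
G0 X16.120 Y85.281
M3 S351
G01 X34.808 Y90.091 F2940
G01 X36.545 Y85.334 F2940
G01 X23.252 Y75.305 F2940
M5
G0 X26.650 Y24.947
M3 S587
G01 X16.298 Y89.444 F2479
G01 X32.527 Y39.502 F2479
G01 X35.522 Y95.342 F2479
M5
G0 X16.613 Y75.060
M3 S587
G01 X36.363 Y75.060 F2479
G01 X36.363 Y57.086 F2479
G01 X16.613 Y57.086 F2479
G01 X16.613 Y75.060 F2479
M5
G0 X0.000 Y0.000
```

<svg xmlns="http://www.w3.org/2000/svg" width="69.940mm" height="128.948mm" viewBox="0 0 69.940 128.948">
  <polyline points="46.654,106.794 45.836,95.829 29.090,48.241 26.152,18.865" fill="none" stroke="#ff0000"/>
  <polygon points="46.725,45.210 7.492,35.433 41.967,70.492 63.144,64.928 18.834,41.982" fill="none" stroke="#ff0000"/>
  <polyline points="16.120,43.667 34.808,38.857 36.545,43.614 23.252,53.643" fill="none" stroke="#008000"/>
  <polyline points="26.650,104.001 16.298,39.504 32.527,89.446 35.522,33.606" fill="none" stroke="#ff0000"/>
  <polygon points="16.613,53.888 36.363,53.888 36.363,71.862 16.613,71.862" fill="none" stroke="#ff0000"/>
</svg>

y_svg = 128.948 − y_m.

[1] S587→`#ff0000` (score); open run; points: 46.654,106.794 45.836,95.829 29.090,48.241 26.152,18.865

[2] S587→`#ff0000` (score); closed run; points: 46.725,45.210 7.492,35.433 41.967,70.492 63.144,64.928 18.834,41.982

[3] S351→`#008000` (engrave); open run; points: 16.120,43.667 34.808,38.857 36.545,43.614 23.252,53.643

[4] S587→`#ff0000` (score); open run; points: 26.650,104.001 16.298,39.504 32.527,89.446 35.522,33.606

[5] S587→`#ff0000` (score); closed run; points: 16.613,53.888 36.363,53.888 36.363,71.862 16.613,71.862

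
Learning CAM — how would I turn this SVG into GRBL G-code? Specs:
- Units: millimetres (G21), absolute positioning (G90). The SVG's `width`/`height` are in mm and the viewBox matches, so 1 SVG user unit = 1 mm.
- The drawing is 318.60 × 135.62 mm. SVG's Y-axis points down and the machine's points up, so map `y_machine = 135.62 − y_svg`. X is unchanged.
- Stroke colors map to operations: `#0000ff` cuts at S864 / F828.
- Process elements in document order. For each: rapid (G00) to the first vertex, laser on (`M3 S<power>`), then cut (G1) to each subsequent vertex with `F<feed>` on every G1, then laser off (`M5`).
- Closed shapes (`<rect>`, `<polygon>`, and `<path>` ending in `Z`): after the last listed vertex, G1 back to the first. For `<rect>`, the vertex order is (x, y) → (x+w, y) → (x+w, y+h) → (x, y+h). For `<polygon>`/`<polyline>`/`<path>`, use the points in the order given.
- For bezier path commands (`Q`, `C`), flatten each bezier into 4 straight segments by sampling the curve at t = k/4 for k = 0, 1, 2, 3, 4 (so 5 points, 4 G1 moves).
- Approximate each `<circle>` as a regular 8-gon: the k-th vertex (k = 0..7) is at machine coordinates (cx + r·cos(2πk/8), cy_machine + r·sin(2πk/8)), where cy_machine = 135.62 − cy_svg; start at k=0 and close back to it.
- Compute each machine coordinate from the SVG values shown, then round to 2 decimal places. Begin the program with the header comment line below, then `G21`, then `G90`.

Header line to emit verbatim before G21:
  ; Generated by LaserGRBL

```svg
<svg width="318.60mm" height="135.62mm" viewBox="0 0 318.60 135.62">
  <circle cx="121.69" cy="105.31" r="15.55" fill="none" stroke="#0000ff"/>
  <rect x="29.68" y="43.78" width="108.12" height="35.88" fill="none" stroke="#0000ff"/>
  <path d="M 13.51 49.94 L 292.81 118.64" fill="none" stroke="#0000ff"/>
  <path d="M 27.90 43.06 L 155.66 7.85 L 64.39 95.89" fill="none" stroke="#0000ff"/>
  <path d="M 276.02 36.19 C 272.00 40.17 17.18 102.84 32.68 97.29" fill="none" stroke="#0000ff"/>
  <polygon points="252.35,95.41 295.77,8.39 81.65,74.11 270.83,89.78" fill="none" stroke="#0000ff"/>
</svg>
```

; Generated by LaserGRBL
G21
G90
G00 X137.24 Y30.31
M3 S864
G1 X132.69 Y41.31 F828
G1 X121.69 Y45.86 F828
G1 X110.69 Y41.31 F828
G1 X106.14 Y30.31 F828
G1 X110.69 Y19.31 F828
G1 X121.69 Y14.76 F828
G1 X132.69 Y19.31 F828
G1 X137.24 Y30.31 F828
M5
G00 X29.68 Y91.84
M3 S864
G1 X137.80 Y91.84 F828
G1 X137.80 Y55.96 F828
G1 X29.68 Y55.96 F828
G1 X29.68 Y91.84 F828
M5
G00 X13.51 Y85.68
M3 S864
G1 X292.81 Y16.98 F828
M5
G00 X27.90 Y92.56
M3 S864
G1 X155.66 Y127.77 F828
G1 X64.39 Y39.73 F828
M5
G00 X276.02 Y99.43
M3 S864
G1 X234.12 Y87.42 F828
G1 X147.03 Y65.31 F828
G1 X63.60 Y44.98 F828
G1 X32.68 Y38.33 F828
M5
G00 X252.35 Y40.21
M3 S864
G1 X295.77 Y127.23 F828
G1 X81.65 Y61.51 F828
G1 X270.83 Y45.84 F828
G1 X252.35 Y40.21 F828
M5

1 u = 1 mm; y_m = 135.62 − y.

[1] `<circle>` circle, #0000ff→cut S864 F828: (137.24,30.31) → (132.69,41.31) → (121.69,45.86) → (110.69,41.31) → (106.14,30.31) → (110.69,19.31) → (121.69,14.76) → (132.69,19.31) → (137.24,30.31) (closed)

[2] `<rect>` rectangle, #0000ff→cut S864 F828: (29.68,91.84) → (137.80,91.84) → (137.80,55.96) → (29.68,55.96) → (29.68,91.84) (closed)

[3] `<path>` line segment, #0000ff→cut S864 F828: (13.51,85.68) → (292.81,16.98)

[4] `<path>` open polyline, #0000ff→cut S864 F828: (27.90,92.56) → (155.66,127.77) → (64.39,39.73)

[5] `<path>` cubic bezier, #0000ff→cut S864 F828: (276.02,99.43) → (234.12,87.42) → (147.03,65.31) → (63.60,44.98) → (32.68,38.33)

[6] `<polygon>` closed polygon, #0000ff→cut S864 F828: (252.35,40.21) → (295.77,127.23) → (81.65,61.51) → (270.83,45.84) → (252.35,40.21) (closed)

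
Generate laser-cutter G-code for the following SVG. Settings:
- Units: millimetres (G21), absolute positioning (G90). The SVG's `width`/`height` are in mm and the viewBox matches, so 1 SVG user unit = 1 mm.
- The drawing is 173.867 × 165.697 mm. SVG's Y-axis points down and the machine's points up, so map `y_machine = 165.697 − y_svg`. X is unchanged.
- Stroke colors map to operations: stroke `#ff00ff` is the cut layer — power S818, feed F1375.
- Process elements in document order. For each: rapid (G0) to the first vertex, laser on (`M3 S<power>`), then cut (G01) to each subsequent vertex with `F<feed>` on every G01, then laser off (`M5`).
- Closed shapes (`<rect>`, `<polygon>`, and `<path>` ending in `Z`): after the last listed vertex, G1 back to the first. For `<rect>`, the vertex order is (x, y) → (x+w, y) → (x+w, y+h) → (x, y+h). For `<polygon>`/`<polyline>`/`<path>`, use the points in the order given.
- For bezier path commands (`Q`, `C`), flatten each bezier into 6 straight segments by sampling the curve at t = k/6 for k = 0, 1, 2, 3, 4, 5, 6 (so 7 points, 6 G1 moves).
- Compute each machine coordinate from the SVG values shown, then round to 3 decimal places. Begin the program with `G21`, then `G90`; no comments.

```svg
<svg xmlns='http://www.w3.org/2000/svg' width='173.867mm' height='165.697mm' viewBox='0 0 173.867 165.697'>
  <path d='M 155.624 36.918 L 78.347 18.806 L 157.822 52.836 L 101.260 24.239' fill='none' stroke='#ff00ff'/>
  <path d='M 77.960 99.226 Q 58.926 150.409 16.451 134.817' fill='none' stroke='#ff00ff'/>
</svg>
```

1 u = 1 mm; y_m = 165.697 − y.

[1] `<path>` open polyline, #ff00ff→cut S818 F1375: (155.624,128.779) → (78.347,146.891) → (157.822,112.861) → (101.260,141.458)

[2] `<path>` quadratic bezier, #ff00ff→cut S818 F1375: (77.960,66.471) → (70.964,51.265) → (62.666,39.768) → (53.066,31.982) → (42.163,27.905) → (29.958,27.538) → (16.451,30.880)

G21
G90
G0 X155.624 Y128.779
M3 S818
G01 X78.347 Y146.891 F1375
G01 X157.822 Y112.861 F1375
G01 X101.260 Y141.458 F1375
M5
G0 X77.960 Y66.471
M3 S818
G01 X70.964 Y51.265 F1375
G01 X62.666 Y39.768 F1375
G01 X53.066 Y31.982 F1375
G01 X42.163 Y27.905 F1375
G01 X29.958 Y27.538 F1375
G01 X16.451 Y30.880 F1375
M5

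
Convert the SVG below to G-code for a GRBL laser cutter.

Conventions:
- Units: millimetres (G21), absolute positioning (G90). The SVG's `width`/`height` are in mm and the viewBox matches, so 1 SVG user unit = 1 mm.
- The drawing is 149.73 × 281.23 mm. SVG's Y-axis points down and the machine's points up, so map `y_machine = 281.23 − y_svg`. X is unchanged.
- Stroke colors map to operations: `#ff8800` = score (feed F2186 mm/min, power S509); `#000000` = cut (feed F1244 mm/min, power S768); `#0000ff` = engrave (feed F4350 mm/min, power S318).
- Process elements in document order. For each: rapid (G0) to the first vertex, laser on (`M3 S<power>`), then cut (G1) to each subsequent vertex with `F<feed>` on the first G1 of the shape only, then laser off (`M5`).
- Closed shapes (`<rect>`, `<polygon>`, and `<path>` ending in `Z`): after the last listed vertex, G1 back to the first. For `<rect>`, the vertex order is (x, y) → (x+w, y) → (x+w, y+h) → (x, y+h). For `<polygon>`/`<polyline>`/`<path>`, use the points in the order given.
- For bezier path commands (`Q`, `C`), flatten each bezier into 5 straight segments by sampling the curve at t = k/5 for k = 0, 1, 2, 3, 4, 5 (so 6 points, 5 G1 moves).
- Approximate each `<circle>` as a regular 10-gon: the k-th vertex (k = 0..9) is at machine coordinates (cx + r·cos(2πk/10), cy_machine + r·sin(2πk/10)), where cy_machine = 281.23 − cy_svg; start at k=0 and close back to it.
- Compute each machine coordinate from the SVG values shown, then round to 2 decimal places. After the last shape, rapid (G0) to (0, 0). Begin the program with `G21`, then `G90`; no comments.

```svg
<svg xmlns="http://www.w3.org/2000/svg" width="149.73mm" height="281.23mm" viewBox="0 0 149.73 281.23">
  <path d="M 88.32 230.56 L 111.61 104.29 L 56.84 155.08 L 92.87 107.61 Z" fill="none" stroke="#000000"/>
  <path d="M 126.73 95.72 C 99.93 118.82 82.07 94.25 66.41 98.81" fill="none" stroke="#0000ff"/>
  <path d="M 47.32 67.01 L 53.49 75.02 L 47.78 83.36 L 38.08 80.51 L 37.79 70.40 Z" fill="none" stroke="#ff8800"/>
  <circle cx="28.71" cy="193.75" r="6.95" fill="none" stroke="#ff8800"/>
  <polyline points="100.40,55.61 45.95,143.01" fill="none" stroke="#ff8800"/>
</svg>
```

G21
G90
G0 X88.32 Y50.67
M3 S768
G1 X111.61 Y176.94 F1244
G1 X56.84 Y126.15
G1 X92.87 Y173.62
G1 X88.32 Y50.67
M5
G0 X126.73 Y185.51
M3 S318
G1 X111.67 Y176.76 F4350
G1 X98.43 Y175.76
G1 X86.69 Y178.82
G1 X76.12 Y182.27
G1 X66.41 Y182.42
M5
G0 X47.32 Y214.22
M3 S509
G1 X53.49 Y206.21 F2186
G1 X47.78 Y197.87
G1 X38.08 Y200.72
G1 X37.79 Y210.83
G1 X47.32 Y214.22
M5
G0 X35.66 Y87.48
M3 S509
G1 X34.33 Y91.57 F2186
G1 X30.86 Y94.09
G1 X26.56 Y94.09
G1 X23.09 Y91.57
G1 X21.76 Y87.48
G1 X23.09 Y83.39
G1 X26.56 Y80.87
G1 X30.86 Y80.87
G1 X34.33 Y83.39
G1 X35.66 Y87.48
M5
G0 X100.40 Y225.62
M3 S509
G1 X45.95 Y138.22 F2186
M5
G0 X0.00 Y0.00

Since the viewBox matches the mm dimensions, user units are millimetres directly. The only transform is the Y-flip y_m = 281.23 − y_svg.

Shape 1 is a closed polygon drawn with `<path>`. Its stroke #000000 means cut at S768, F1244. After flipping Y the toolpath is (88.32,50.67) → (111.61,176.94) → (56.84,126.15) → (92.87,173.62) → (88.32,50.67), returning to the start.

Shape 2 is a cubic bezier drawn with `<path>`. Its stroke #0000ff means engrave at S318, F4350. After flipping Y the toolpath is (126.73,185.51) → (111.67,176.76) → (98.43,175.76) → (86.69,178.82) → (76.12,182.27) → (66.41,182.42).

Shape 3 is a regular polygon drawn with `<path>`. Its stroke #ff8800 means score at S509, F2186. After flipping Y the toolpath is (47.32,214.22) → (53.49,206.21) → (47.78,197.87) → (38.08,200.72) → (37.79,210.83) → (47.32,214.22), returning to the start.

Shape 4 is a circle drawn with `<circle>`. Its stroke #ff8800 means score at S509, F2186. After flipping Y the toolpath is (35.66,87.48) → (34.33,91.57) → (30.86,94.09) → (26.56,94.09) → (23.09,91.57) → (21.76,87.48) → (23.09,83.39) → (26.56,80.87) → (30.86,80.87) → (34.33,83.39) → (35.66,87.48), returning to the start.

Shape 5 is a line segment drawn with `<polyline>`. Its stroke #ff8800 means score at S509, F2186. After flipping Y the toolpath is (100.40,225.62) → (45.95,138.22).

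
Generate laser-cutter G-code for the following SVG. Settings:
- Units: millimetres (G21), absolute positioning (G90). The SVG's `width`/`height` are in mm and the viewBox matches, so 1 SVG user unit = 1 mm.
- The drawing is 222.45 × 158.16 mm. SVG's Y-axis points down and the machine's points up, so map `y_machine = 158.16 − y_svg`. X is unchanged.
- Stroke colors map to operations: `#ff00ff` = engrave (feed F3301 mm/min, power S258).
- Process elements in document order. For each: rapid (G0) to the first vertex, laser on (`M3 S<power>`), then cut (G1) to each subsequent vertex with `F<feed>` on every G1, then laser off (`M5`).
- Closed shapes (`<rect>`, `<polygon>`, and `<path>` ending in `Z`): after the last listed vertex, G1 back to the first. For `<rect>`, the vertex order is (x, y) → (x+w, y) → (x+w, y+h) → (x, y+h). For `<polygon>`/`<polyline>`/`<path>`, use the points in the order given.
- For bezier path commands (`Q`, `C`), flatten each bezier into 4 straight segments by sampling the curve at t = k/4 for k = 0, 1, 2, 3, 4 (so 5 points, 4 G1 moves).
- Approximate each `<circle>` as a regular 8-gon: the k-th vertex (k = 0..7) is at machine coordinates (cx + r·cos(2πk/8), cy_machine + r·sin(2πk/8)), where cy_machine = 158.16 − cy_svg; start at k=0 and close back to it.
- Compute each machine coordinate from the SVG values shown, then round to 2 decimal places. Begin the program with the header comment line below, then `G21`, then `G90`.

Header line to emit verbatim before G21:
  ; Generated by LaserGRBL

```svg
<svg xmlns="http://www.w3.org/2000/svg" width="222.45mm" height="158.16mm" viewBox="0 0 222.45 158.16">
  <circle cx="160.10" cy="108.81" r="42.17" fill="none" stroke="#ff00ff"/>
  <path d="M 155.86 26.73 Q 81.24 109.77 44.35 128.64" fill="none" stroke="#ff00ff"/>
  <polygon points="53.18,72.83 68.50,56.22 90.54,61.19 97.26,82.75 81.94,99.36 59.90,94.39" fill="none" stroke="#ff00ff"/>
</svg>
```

viewBox `0 0 222.45 158.16` with mm width/height → 1 unit = 1 mm. Flip: y_m = 158.16 − y_svg.

**Shape 1** — `<circle>` circle, stroke `#ff00ff` → engrave (S258, F3301). Machine vertices: (202.27,49.35) → (189.92,79.17) → (160.10,91.52) → (130.28,79.17) → (117.93,49.35) → (130.28,19.53) → (160.10,7.18) → (189.92,19.53) → (202.27,49.35). Closed: final G1 returns to the first vertex.

**Shape 2** — `<path>` quadratic bezier, stroke `#ff00ff` → engrave (S258, F3301). Control points (SVG): P0=(155.86,26.73), P1=(81.24,109.77), P2=(44.35,128.64); sampled at t=k/4. Machine vertices: (155.86,131.43) → (120.91,93.92) → (90.67,64.43) → (65.15,42.97) → (44.35,29.52). Open path.

**Shape 3** — `<polygon>` regular polygon, stroke `#ff00ff` → engrave (S258, F3301). Machine vertices: (53.18,85.33) → (68.50,101.94) → (90.54,96.97) → (97.26,75.41) → (81.94,58.80) → (59.90,63.77) → (53.18,85.33). Closed: final G1 returns to the first vertex.

; Generated by LaserGRBL
G21
G90
G0 X202.27 Y49.35
M3 S258
G1 X189.92 Y79.17 F3301
G1 X160.10 Y91.52 F3301
G1 X130.28 Y79.17 F3301
G1 X117.93 Y49.35 F3301
G1 X130.28 Y19.53 F3301
G1 X160.10 Y7.18 F3301
G1 X189.92 Y19.53 F3301
G1 X202.27 Y49.35 F3301
M5
G0 X155.86 Y131.43
M3 S258
G1 X120.91 Y93.92 F3301
G1 X90.67 Y64.43 F3301
G1 X65.15 Y42.97 F3301
G1 X44.35 Y29.52 F3301
M5
G0 X53.18 Y85.33
M3 S258
G1 X68.50 Y101.94 F3301
G1 X90.54 Y96.97 F3301
G1 X97.26 Y75.41 F3301
G1 X81.94 Y58.80 F3301
G1 X59.90 Y63.77 F3301
G1 X53.18 Y85.33 F3301
M5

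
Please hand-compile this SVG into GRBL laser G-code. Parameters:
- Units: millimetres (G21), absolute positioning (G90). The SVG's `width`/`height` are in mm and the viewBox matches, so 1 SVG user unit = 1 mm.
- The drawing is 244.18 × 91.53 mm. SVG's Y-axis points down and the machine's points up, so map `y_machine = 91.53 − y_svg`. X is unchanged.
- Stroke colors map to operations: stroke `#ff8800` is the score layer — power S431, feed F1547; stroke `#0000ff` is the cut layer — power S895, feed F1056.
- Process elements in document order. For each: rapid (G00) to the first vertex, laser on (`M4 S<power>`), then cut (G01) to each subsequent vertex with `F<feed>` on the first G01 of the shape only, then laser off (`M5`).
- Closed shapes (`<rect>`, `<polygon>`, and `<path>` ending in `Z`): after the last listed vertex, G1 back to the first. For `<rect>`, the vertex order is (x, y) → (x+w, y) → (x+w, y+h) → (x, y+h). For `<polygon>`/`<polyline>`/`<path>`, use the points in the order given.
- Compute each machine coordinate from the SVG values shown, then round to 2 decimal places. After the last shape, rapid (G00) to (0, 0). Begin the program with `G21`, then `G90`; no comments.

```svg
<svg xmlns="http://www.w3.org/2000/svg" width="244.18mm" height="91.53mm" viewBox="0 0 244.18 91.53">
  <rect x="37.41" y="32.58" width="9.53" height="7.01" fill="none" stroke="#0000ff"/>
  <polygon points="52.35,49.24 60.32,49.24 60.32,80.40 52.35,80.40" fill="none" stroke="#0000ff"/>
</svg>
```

G21
G90
G00 X37.41 Y58.95
M4 S895
G01 X46.94 Y58.95 F1056
G01 X46.94 Y51.94
G01 X37.41 Y51.94
G01 X37.41 Y58.95
M5
G00 X52.35 Y42.29
M4 S895
G01 X60.32 Y42.29 F1056
G01 X60.32 Y11.13
G01 X52.35 Y11.13
G01 X52.35 Y42.29
M5
G00 X0.00 Y0.00

1 u = 1 mm; y_m = 91.53 − y.

[1] `<rect>` rectangle, #0000ff→cut S895 F1056: (37.41,58.95) → (46.94,58.95) → (46.94,51.94) → (37.41,51.94) → (37.41,58.95) (closed)

[2] `<polygon>` rectangle, #0000ff→cut S895 F1056: (52.35,42.29) → (60.32,42.29) → (60.32,11.13) → (52.35,11.13) → (52.35,42.29) (closed)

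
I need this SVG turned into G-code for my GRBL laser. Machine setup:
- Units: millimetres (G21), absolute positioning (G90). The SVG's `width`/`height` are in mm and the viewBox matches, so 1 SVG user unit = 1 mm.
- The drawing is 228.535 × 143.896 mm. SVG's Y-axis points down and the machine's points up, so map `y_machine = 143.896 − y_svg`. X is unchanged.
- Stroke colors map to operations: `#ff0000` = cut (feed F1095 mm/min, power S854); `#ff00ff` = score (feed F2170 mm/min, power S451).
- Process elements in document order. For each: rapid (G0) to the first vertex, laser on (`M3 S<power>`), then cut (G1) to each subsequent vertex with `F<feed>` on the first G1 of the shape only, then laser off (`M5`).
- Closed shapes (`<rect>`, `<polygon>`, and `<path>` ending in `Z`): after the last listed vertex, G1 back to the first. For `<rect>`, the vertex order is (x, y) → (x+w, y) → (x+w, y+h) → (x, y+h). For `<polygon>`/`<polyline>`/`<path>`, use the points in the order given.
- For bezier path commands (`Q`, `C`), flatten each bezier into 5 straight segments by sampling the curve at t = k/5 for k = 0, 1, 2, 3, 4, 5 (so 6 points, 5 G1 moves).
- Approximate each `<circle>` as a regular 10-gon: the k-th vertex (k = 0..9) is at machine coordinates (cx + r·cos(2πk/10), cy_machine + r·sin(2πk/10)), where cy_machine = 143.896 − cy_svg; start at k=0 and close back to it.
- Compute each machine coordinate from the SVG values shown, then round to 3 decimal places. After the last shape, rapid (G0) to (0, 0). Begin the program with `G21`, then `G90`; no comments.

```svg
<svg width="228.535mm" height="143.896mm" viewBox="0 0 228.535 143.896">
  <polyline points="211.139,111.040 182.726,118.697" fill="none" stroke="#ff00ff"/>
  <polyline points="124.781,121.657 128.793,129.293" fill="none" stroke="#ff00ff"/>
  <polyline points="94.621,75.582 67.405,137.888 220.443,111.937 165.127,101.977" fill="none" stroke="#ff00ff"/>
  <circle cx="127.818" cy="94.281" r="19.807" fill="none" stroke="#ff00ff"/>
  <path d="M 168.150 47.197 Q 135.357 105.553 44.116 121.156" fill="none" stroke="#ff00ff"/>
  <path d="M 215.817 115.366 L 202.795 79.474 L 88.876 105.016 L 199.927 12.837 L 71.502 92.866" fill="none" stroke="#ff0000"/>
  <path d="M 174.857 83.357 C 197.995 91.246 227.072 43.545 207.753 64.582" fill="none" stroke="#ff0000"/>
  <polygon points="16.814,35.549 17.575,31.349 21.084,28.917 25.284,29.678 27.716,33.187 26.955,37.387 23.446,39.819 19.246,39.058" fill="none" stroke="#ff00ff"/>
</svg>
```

1 u = 1 mm; y_m = 143.896 − y.

[1] `<polyline>` line segment, #ff00ff→score S451 F2170: (211.139,32.856) → (182.726,25.199)

[2] `<polyline>` line segment, #ff00ff→score S451 F2170: (124.781,22.239) → (128.793,14.603)

[3] `<polyline>` open polyline, #ff00ff→score S451 F2170: (94.621,68.314) → (67.405,6.008) → (220.443,31.959) → (165.127,41.919)

[4] `<circle>` circle, #ff00ff→score S451 F2170: (147.625,49.615) → (143.842,61.257) → (133.939,68.453) → (121.697,68.453) → (111.794,61.257) → (108.011,49.615) → (111.794,37.973) → (121.697,30.777) → (133.939,30.777) → (143.842,37.973) → (147.625,49.615) (closed)

[5] `<path>` quadratic bezier, #ff00ff→score S451 F2170: (168.150,96.699) → (152.695,75.067) → (132.564,56.855) → (107.757,42.063) → (78.274,30.691) → (44.116,22.740)

[6] `<path>` open polyline, #ff0000→cut S854 F1095: (215.817,28.530) → (202.795,64.422) → (88.876,38.880) → (199.927,131.059) → (71.502,51.030)

[7] `<path>` cubic bezier, #ff0000→cut S854 F1095: (174.857,60.539) → (189.018,61.482) → (201.996,69.798) → (211.183,79.521) → (213.972,84.682) → (207.753,79.314)

[8] `<polygon>` regular polygon, #ff00ff→score S451 F2170: (16.814,108.347) → (17.575,112.547) → (21.084,114.979) → (25.284,114.218) → (27.716,110.709) → (26.955,106.509) → (23.446,104.077) → (19.246,104.838) → (16.814,108.347) (closed)

G21
G90
G0 X211.139 Y32.856
M3 S451
G1 X182.726 Y25.199 F2170
M5
G0 X124.781 Y22.239
M3 S451
G1 X128.793 Y14.603 F2170
M5
G0 X94.621 Y68.314
M3 S451
G1 X67.405 Y6.008 F2170
G1 X220.443 Y31.959
G1 X165.127 Y41.919
M5
G0 X147.625 Y49.615
M3 S451
G1 X143.842 Y61.257 F2170
G1 X133.939 Y68.453
G1 X121.697 Y68.453
G1 X111.794 Y61.257
G1 X108.011 Y49.615
G1 X111.794 Y37.973
G1 X121.697 Y30.777
G1 X133.939 Y30.777
G1 X143.842 Y37.973
G1 X147.625 Y49.615
M5
G0 X168.150 Y96.699
M3 S451
G1 X152.695 Y75.067 F2170
G1 X132.564 Y56.855
G1 X107.757 Y42.063
G1 X78.274 Y30.691
G1 X44.116 Y22.740
M5
G0 X215.817 Y28.530
M3 S854
G1 X202.795 Y64.422 F1095
G1 X88.876 Y38.880
G1 X199.927 Y131.059
G1 X71.502 Y51.030
M5
G0 X174.857 Y60.539
M3 S854
G1 X189.018 Y61.482 F1095
G1 X201.996 Y69.798
G1 X211.183 Y79.521
G1 X213.972 Y84.682
G1 X207.753 Y79.314
M5
G0 X16.814 Y108.347
M3 S451
G1 X17.575 Y112.547 F2170
G1 X21.084 Y114.979
G1 X25.284 Y114.218
G1 X27.716 Y110.709
G1 X26.955 Y106.509
G1 X23.446 Y104.077
G1 X19.246 Y104.838
G1 X16.814 Y108.347
M5
G0 X0.000 Y0.000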